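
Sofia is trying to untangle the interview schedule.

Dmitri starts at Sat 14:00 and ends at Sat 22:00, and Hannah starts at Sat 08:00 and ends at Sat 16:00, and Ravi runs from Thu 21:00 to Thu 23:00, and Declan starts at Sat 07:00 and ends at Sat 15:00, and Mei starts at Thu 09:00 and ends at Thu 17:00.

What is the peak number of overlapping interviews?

3

Walk through starts and ends in time order (an end at T is processed before a start at T):
Thu 09:00 start Mei → 1
Thu 17:00 end Mei → 0
Thu 21:00 start Ravi → 1
Thu 23:00 end Ravi → 0
Sat 07:00 start Declan → 1
Sat 08:00 start Hannah → 2
Sat 14:00 start Dmitri → 3
Sat 15:00 end Declan → 2
Sat 16:00 end Hannah → 1
Sat 22:00 end Dmitri → 0
Peak is 3, at Sat 14:00 (Declan, Dmitri, Hannah).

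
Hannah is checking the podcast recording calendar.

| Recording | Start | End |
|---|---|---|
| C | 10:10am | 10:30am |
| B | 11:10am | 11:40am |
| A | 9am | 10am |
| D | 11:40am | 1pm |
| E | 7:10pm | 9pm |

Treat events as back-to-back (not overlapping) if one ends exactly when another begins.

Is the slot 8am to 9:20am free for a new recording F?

No — it overlaps A

A: starts 9am before F ends 9:20am, and ends 10am after F starts 8am → overlap.
C: starts 10:10am at or after F ends 9:20am → clear.
B: starts 11:10am at or after F ends 9:20am → clear.
D: starts 11:40am at or after F ends 9:20am → clear.
E: starts 7:10pm at or after F ends 9:20am → clear.
F overlaps A.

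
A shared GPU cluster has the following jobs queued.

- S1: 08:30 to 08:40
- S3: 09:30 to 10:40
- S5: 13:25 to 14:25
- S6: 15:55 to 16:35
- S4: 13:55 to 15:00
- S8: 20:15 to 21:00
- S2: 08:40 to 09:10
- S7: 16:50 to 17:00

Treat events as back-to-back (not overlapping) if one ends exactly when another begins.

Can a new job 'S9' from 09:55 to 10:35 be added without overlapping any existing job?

S1: ends 08:40 at or before S9 starts 09:55 → clear.
S2: ends 09:10 at or before S9 starts 09:55 → clear.
S3: starts 09:30 before S9 ends 10:35, and ends 10:40 after S9 starts 09:55 → overlap.
S5: starts 13:25 at or after S9 ends 10:35 → clear.
S4: starts 13:55 at or after S9 ends 10:35 → clear.
S6: starts 15:55 at or after S9 ends 10:35 → clear.
S7: starts 16:50 at or after S9 ends 10:35 → clear.
S8: starts 20:15 at or after S9 ends 10:35 → clear.
S9 overlaps S3.

No — it overlaps S3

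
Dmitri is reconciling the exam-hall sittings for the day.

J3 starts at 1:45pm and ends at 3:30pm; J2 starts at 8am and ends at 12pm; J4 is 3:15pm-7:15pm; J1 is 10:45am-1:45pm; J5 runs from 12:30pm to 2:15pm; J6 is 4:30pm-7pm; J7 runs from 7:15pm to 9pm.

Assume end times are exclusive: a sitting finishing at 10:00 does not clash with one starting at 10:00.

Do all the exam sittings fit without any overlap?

No

Check each pair: they overlap iff neither finishes before the other starts.
Sorted by start: J2, J1, J5, J3, J4, J6, J7.
J1 starts before J2 ends → J2 and J1 overlap.
That's a conflict, so the schedule is not conflict-free.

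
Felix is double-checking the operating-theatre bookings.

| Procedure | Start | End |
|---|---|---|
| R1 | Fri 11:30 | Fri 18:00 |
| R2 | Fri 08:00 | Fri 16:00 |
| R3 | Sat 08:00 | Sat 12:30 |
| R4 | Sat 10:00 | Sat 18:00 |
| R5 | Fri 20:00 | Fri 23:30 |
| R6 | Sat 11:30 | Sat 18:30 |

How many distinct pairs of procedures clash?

Sorted by start: R2, R1, R5, R3, R4, R6.
R1 starts before R2 ends → R2 and R1 overlap.
R5 starts after R2 ends, so nothing later overlaps R2 either.
R5 starts after R1 ends, so nothing later overlaps R1 either.
R3 starts after R5 ends, so nothing later overlaps R5 either.
R4 starts before R3 ends → R3 and R4 overlap.
R6 starts before R3 ends → R3 and R6 overlap.
R6 starts before R4 ends → R4 and R6 overlap.
Overlapping pairs: R1 & R2, R3 & R4, R3 & R6, R4 & R6 — 4 in total.

4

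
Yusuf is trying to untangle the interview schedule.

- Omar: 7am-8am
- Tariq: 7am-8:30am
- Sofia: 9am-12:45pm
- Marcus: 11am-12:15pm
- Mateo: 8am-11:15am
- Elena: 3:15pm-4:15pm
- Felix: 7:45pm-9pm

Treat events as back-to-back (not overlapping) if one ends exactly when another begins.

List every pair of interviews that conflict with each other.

Sorted by start: Omar, Tariq, Mateo, Sofia, Marcus, Elena, Felix.
Tariq starts before Omar ends → Omar and Tariq overlap.
Mateo starts exactly when Omar ends (back-to-back, no overlap); Omar is clear from here.
Mateo starts before Tariq ends → Tariq and Mateo overlap.
Sofia starts after Tariq ends; Tariq is clear from here.
Sofia starts before Mateo ends → Mateo and Sofia overlap.
Marcus starts before Mateo ends → Mateo and Marcus overlap.
Elena starts after Mateo ends; Mateo is clear from here.
Marcus starts before Sofia ends → Sofia and Marcus overlap.
Elena starts after Sofia ends; Sofia is clear from here.
Elena starts after Marcus ends; Marcus is clear from here.
Felix starts after Elena ends.

Marcus & Mateo, Marcus & Sofia, Mateo & Sofia, Mateo & Tariq, Omar & Tariq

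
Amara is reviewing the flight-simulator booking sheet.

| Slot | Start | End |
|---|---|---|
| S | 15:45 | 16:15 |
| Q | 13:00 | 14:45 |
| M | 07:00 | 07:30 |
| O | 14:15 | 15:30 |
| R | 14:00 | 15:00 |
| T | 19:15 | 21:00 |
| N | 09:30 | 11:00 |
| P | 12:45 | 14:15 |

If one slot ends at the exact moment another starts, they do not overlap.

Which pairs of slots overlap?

O & Q, O & R, P & Q, P & R, Q & R

Sorted by start: M, N, P, Q, R, O, S, T.
N starts after M ends, so M has no further overlaps.
P starts after N ends, so N has no further overlaps.
Q starts before P ends → P and Q overlap.
R starts before P ends → P and R overlap.
O starts exactly when P ends (back-to-back, no overlap), so P has no further overlaps.
R starts before Q ends → Q and R overlap.
O starts before Q ends → Q and O overlap.
S starts after Q ends, so Q has no further overlaps.
O starts before R ends → R and O overlap.
S starts after R ends, so R has no further overlaps.
S starts after O ends, so O has no further overlaps.
T starts after S ends.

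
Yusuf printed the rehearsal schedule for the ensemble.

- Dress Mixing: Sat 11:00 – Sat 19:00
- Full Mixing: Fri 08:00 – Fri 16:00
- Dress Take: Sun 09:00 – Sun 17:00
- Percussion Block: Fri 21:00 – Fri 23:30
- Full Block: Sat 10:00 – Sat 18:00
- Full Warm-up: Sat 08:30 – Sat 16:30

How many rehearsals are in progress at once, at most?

3

Sort all start/end points and keep a running count:
Fri 08:00 start Full Mixing → 1
Fri 16:00 end Full Mixing → 0
Fri 21:00 start Percussion Block → 1
Fri 23:30 end Percussion Block → 0
Sat 08:30 start Full Warm-up → 1
Sat 10:00 start Full Block → 2
Sat 11:00 start Dress Mixing → 3
Sat 16:30 end Full Warm-up → 2
Sat 18:00 end Full Block → 1
Sat 19:00 end Dress Mixing → 0
Sun 09:00 start Dress Take → 1
Sun 17:00 end Dress Take → 0
Peak is 3, at Sat 11:00 (Dress Mixing, Full Block, Full Warm-up).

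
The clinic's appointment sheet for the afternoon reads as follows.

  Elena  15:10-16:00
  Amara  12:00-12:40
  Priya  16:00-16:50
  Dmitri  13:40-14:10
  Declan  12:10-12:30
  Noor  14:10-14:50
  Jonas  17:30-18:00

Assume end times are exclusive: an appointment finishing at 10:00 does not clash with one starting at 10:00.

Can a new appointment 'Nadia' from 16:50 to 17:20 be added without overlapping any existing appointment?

Amara: ends 12:40 at or before Nadia starts 16:50 → clear.
Declan: ends 12:30 at or before Nadia starts 16:50 → clear.
Dmitri: ends 14:10 at or before Nadia starts 16:50 → clear.
Noor: ends 14:50 at or before Nadia starts 16:50 → clear.
Elena: ends 16:00 at or before Nadia starts 16:50 → clear.
Priya: ends 16:50 at or before Nadia starts 16:50 → clear.
Jonas: starts 17:30 at or after Nadia ends 17:20 → clear.

Yes — the slot is free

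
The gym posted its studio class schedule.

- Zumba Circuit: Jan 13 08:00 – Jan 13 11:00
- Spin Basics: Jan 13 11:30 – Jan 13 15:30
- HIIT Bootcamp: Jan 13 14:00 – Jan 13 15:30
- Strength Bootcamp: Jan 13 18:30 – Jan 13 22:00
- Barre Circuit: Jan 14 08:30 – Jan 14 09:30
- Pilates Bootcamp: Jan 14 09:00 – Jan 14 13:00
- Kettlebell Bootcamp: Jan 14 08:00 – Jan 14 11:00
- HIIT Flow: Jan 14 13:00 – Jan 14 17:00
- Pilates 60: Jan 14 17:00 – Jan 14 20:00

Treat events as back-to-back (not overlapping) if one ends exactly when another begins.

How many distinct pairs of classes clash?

4

Sorted by start: Zumba Circuit, Spin Basics, HIIT Bootcamp, Strength Bootcamp, Kettlebell Bootcamp, Barre Circuit, Pilates Bootcamp, HIIT Flow, Pilates 60.
Spin Basics starts after Zumba Circuit ends — done with Zumba Circuit.
HIIT Bootcamp starts before Spin Basics ends → Spin Basics and HIIT Bootcamp overlap.
Strength Bootcamp starts after Spin Basics ends — done with Spin Basics.
Strength Bootcamp starts after HIIT Bootcamp ends — done with HIIT Bootcamp.
Kettlebell Bootcamp starts after Strength Bootcamp ends — done with Strength Bootcamp.
Barre Circuit starts before Kettlebell Bootcamp ends → Kettlebell Bootcamp and Barre Circuit overlap.
Pilates Bootcamp starts before Kettlebell Bootcamp ends → Kettlebell Bootcamp and Pilates Bootcamp overlap.
HIIT Flow starts after Kettlebell Bootcamp ends — done with Kettlebell Bootcamp.
Pilates Bootcamp starts before Barre Circuit ends → Barre Circuit and Pilates Bootcamp overlap.
HIIT Flow starts after Barre Circuit ends — done with Barre Circuit.
HIIT Flow starts exactly when Pilates Bootcamp ends (back-to-back, no overlap) — done with Pilates Bootcamp.
Pilates 60 starts exactly when HIIT Flow ends (back-to-back, no overlap).
Overlapping pairs: Barre Circuit & Kettlebell Bootcamp, Barre Circuit & Pilates Bootcamp, HIIT Bootcamp & Spin Basics, Kettlebell Bootcamp & Pilates Bootcamp — 4 in total.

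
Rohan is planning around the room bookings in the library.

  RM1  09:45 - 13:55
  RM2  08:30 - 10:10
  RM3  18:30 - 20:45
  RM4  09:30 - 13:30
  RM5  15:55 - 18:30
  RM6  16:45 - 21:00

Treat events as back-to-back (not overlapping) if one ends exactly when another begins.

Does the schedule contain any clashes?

Two intervals overlap when each starts before the other ends.
Sorted by start: RM2, RM4, RM1, RM5, RM6, RM3.
RM4 starts before RM2 ends → RM2 and RM4 overlap.
That's a conflict, so the schedule is not conflict-free.

Yes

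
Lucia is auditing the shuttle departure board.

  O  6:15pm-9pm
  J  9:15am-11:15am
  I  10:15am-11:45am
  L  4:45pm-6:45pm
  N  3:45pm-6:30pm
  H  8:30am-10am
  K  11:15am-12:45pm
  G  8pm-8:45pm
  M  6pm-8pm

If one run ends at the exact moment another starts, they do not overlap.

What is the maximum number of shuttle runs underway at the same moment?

Sort all start/end points and keep a running count:
8:30am start H → 1
9:15am start J → 2
10am end H → 1
10:15am start I → 2
11:15am end J → 1
11:15am start K → 2
11:45am end I → 1
12:45pm end K → 0
3:45pm start N → 1
4:45pm start L → 2
6pm start M → 3
6:15pm start O → 4
6:30pm end N → 3
6:45pm end L → 2
8pm end M → 1
8pm start G → 2
8:45pm end G → 1
9pm end O → 0
Peak is 4, at 6:15pm (L, M, N, O).

4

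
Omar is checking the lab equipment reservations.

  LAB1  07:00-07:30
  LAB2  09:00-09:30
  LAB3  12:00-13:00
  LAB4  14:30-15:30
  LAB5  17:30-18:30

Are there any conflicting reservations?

No

Two intervals overlap when each starts before the other ends.
Sorted by start: LAB1, LAB2, LAB3, LAB4, LAB5.
LAB2 starts after LAB1 ends — done with LAB1.
LAB3 starts after LAB2 ends — done with LAB2.
LAB4 starts after LAB3 ends — done with LAB3.
LAB5 starts after LAB4 ends.
Every pair is clear; the schedule has no overlaps.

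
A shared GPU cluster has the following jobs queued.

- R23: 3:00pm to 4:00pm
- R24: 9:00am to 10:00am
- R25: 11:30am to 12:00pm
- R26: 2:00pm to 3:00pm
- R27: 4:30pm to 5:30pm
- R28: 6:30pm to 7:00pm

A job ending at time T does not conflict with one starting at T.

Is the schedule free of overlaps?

Yes

Sorted by start: R24, R25, R26, R23, R27, R28.
R25 starts after R24 ends, so nothing later overlaps R24 either.
R26 starts after R25 ends, so nothing later overlaps R25 either.
R23 starts exactly when R26 ends (back-to-back, no overlap), so nothing later overlaps R26 either.
R27 starts after R23 ends, so nothing later overlaps R23 either.
R28 starts after R27 ends.
Every pair is clear; the schedule has no overlaps.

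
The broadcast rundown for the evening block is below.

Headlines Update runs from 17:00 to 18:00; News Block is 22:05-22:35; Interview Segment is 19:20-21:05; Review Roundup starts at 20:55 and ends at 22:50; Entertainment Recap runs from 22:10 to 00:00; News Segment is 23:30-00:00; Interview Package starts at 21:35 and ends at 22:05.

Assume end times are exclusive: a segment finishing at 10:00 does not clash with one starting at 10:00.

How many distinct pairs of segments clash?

Sorted by start: Headlines Update, Interview Segment, Review Roundup, Interview Package, News Block, Entertainment Recap, News Segment.
Interview Segment starts after Headlines Update ends, so Headlines Update has no further overlaps.
Review Roundup starts before Interview Segment ends → Interview Segment and Review Roundup overlap.
Interview Package starts after Interview Segment ends, so Interview Segment has no further overlaps.
Interview Package starts before Review Roundup ends → Review Roundup and Interview Package overlap.
News Block starts before Review Roundup ends → Review Roundup and News Block overlap.
Entertainment Recap starts before Review Roundup ends → Review Roundup and Entertainment Recap overlap.
News Segment starts after Review Roundup ends.
News Block starts exactly when Interview Package ends (back-to-back, no overlap), so Interview Package has no further overlaps.
Entertainment Recap starts before News Block ends → News Block and Entertainment Recap overlap.
News Segment starts after News Block ends.
News Segment starts before Entertainment Recap ends → Entertainment Recap and News Segment overlap.
Overlapping pairs: Entertainment Recap & News Block, Entertainment Recap & News Segment, Entertainment Recap & Review Roundup, Interview Package & Review Roundup, Interview Segment & Review Roundup, News Block & Review Roundup — 6 in total.

6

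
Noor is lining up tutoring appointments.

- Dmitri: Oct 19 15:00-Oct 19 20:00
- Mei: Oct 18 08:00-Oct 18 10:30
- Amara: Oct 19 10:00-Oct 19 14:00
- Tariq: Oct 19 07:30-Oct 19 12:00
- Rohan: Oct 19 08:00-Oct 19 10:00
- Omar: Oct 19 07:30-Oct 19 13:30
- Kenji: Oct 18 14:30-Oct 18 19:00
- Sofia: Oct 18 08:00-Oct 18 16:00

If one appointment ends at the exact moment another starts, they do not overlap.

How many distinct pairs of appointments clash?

Two intervals overlap when each starts before the other ends.
Sorted by start: Mei, Sofia, Kenji, Omar, Tariq, Rohan, Amara, Dmitri.
Sofia starts before Mei ends → Mei and Sofia overlap.
Kenji starts after Mei ends — done with Mei.
Kenji starts before Sofia ends → Sofia and Kenji overlap.
Omar starts after Sofia ends — done with Sofia.
Omar starts after Kenji ends — done with Kenji.
Tariq starts before Omar ends → Omar and Tariq overlap.
Rohan starts before Omar ends → Omar and Rohan overlap.
Amara starts before Omar ends → Omar and Amara overlap.
Dmitri starts after Omar ends.
Rohan starts before Tariq ends → Tariq and Rohan overlap.
Amara starts before Tariq ends → Tariq and Amara overlap.
Dmitri starts after Tariq ends.
Amara starts exactly when Rohan ends (back-to-back, no overlap) — done with Rohan.
Dmitri starts after Amara ends.
Overlapping pairs: Amara & Omar, Amara & Tariq, Kenji & Sofia, Mei & Sofia, Omar & Rohan, Omar & Tariq, Rohan & Tariq — 7 in total.

7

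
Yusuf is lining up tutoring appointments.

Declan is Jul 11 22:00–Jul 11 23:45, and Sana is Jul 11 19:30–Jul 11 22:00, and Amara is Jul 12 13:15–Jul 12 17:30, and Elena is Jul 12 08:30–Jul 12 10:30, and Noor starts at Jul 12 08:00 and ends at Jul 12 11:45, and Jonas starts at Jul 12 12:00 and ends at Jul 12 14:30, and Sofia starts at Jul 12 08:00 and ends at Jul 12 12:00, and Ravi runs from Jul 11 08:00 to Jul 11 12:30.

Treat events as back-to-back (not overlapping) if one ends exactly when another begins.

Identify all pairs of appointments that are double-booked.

Sorted by start: Ravi, Sana, Declan, Sofia, Noor, Elena, Jonas, Amara.
Sana starts after Ravi ends, so nothing later overlaps Ravi either.
Declan starts exactly when Sana ends (back-to-back, no overlap), so nothing later overlaps Sana either.
Sofia starts after Declan ends, so nothing later overlaps Declan either.
Noor starts before Sofia ends → Sofia and Noor overlap.
Elena starts before Sofia ends → Sofia and Elena overlap.
Jonas starts exactly when Sofia ends (back-to-back, no overlap), so nothing later overlaps Sofia either.
Elena starts before Noor ends → Noor and Elena overlap.
Jonas starts after Noor ends, so nothing later overlaps Noor either.
Jonas starts after Elena ends, so nothing later overlaps Elena either.
Amara starts before Jonas ends → Jonas and Amara overlap.

Amara & Jonas, Elena & Noor, Elena & Sofia, Noor & Sofia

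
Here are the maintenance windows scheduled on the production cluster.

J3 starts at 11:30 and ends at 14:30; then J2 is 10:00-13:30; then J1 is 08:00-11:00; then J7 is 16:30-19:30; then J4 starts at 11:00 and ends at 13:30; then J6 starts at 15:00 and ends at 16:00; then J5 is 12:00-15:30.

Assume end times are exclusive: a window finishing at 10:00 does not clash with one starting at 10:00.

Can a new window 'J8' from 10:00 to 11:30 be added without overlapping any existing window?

J1: starts 08:00 before J8 ends 11:30, and ends 11:00 after J8 starts 10:00 → overlap.
J2: starts 10:00 before J8 ends 11:30, and ends 13:30 after J8 starts 10:00 → overlap.
J4: starts 11:00 before J8 ends 11:30, and ends 13:30 after J8 starts 10:00 → overlap.
J3: starts 11:30 at or after J8 ends 11:30 → clear.
J5: starts 12:00 at or after J8 ends 11:30 → clear.
J6: starts 15:00 at or after J8 ends 11:30 → clear.
J7: starts 16:30 at or after J8 ends 11:30 → clear.
J8 overlaps J1, J2, J4.

No — it overlaps J1, J2, J4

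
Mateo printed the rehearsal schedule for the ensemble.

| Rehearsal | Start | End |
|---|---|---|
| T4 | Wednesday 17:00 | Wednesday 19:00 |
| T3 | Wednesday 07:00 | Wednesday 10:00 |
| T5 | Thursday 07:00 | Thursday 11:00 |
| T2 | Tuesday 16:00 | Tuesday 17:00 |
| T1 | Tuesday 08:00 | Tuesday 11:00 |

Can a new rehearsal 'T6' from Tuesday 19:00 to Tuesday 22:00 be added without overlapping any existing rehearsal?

Yes — the slot is free

T1: ends Tuesday 11:00 at or before T6 starts Tuesday 19:00 → clear.
T2: ends Tuesday 17:00 at or before T6 starts Tuesday 19:00 → clear.
T3: starts Wednesday 07:00 at or after T6 ends Tuesday 22:00 → clear.
T4: starts Wednesday 17:00 at or after T6 ends Tuesday 22:00 → clear.
T5: starts Thursday 07:00 at or after T6 ends Tuesday 22:00 → clear.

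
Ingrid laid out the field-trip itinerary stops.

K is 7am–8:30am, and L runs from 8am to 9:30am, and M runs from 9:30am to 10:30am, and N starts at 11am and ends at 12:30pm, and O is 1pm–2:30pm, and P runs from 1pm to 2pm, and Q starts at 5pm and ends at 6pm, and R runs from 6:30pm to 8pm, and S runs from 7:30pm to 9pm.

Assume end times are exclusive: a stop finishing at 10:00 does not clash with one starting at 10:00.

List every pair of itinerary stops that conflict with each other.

K & L, O & P, R & S

Check each pair: they overlap iff neither finishes before the other starts.
Sorted by start: K, L, M, N, O, P, Q, R, S.
L starts before K ends → K and L overlap.
M starts after K ends; K is clear from here.
M starts exactly when L ends (back-to-back, no overlap); L is clear from here.
N starts after M ends; M is clear from here.
O starts after N ends; N is clear from here.
P starts before O ends → O and P overlap.
Q starts after O ends; O is clear from here.
Q starts after P ends; P is clear from here.
R starts after Q ends; Q is clear from here.
S starts before R ends → R and S overlap.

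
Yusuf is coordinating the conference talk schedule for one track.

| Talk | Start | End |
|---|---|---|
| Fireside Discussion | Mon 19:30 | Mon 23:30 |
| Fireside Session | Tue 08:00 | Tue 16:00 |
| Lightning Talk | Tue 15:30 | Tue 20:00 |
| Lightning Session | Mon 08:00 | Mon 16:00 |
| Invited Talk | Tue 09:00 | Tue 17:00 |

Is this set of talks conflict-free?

Sorted by start: Lightning Session, Fireside Discussion, Fireside Session, Invited Talk, Lightning Talk.
Fireside Discussion starts after Lightning Session ends — done with Lightning Session.
Fireside Session starts after Fireside Discussion ends — done with Fireside Discussion.
Invited Talk starts before Fireside Session ends → Fireside Session and Invited Talk overlap.
That's a conflict, so the schedule is not conflict-free.

No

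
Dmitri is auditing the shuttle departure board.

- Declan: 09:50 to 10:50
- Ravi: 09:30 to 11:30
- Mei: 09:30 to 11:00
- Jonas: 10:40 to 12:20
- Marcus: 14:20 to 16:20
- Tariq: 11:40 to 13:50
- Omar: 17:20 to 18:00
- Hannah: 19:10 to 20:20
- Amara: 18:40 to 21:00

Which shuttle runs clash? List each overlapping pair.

Sorted by start: Ravi, Mei, Declan, Jonas, Tariq, Marcus, Omar, Amara, Hannah.
Mei starts before Ravi ends → Ravi and Mei overlap.
Declan starts before Ravi ends → Ravi and Declan overlap.
Jonas starts before Ravi ends → Ravi and Jonas overlap.
Tariq starts after Ravi ends — done with Ravi.
Declan starts before Mei ends → Mei and Declan overlap.
Jonas starts before Mei ends → Mei and Jonas overlap.
Tariq starts after Mei ends — done with Mei.
Jonas starts before Declan ends → Declan and Jonas overlap.
Tariq starts after Declan ends — done with Declan.
Tariq starts before Jonas ends → Jonas and Tariq overlap.
Marcus starts after Jonas ends — done with Jonas.
Marcus starts after Tariq ends — done with Tariq.
Omar starts after Marcus ends — done with Marcus.
Amara starts after Omar ends — done with Omar.
Hannah starts before Amara ends → Amara and Hannah overlap.

Amara & Hannah, Declan & Jonas, Declan & Mei, Declan & Ravi, Jonas & Mei, Jonas & Ravi, Jonas & Tariq, Mei & Ravi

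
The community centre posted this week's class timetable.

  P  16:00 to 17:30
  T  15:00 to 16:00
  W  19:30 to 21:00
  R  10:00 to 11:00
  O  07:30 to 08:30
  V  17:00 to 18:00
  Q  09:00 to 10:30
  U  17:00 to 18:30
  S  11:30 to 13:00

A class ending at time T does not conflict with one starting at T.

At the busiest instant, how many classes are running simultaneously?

3

Sort all start/end points and keep a running count:
07:30 start O → 1
08:30 end O → 0
09:00 start Q → 1
10:00 start R → 2
10:30 end Q → 1
11:00 end R → 0
11:30 start S → 1
13:00 end S → 0
15:00 start T → 1
16:00 end T → 0
16:00 start P → 1
17:00 start U → 2
17:00 start V → 3
17:30 end P → 2
18:00 end V → 1
18:30 end U → 0
19:30 start W → 1
21:00 end W → 0
Peak is 3, at 17:00 (P, U, V).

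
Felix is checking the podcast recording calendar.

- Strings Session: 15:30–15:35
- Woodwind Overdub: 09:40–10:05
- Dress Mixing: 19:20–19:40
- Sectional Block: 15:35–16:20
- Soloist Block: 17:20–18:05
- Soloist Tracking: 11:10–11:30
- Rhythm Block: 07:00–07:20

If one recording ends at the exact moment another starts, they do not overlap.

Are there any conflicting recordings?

No

Check each pair: they overlap iff neither finishes before the other starts.
Sorted by start: Rhythm Block, Woodwind Overdub, Soloist Tracking, Strings Session, Sectional Block, Soloist Block, Dress Mixing.
Woodwind Overdub starts after Rhythm Block ends; Rhythm Block is clear from here.
Soloist Tracking starts after Woodwind Overdub ends; Woodwind Overdub is clear from here.
Strings Session starts after Soloist Tracking ends; Soloist Tracking is clear from here.
Sectional Block starts exactly when Strings Session ends (back-to-back, no overlap); Strings Session is clear from here.
Soloist Block starts after Sectional Block ends; Sectional Block is clear from here.
Dress Mixing starts after Soloist Block ends.
Every pair is clear; the schedule has no overlaps.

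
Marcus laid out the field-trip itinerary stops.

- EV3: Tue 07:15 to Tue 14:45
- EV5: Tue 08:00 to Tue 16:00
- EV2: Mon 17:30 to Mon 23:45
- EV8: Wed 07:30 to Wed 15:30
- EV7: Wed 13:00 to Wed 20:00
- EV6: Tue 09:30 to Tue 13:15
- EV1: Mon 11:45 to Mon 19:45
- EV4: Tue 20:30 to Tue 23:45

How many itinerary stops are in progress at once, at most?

3

Walk through starts and ends in time order (an end at T is processed before a start at T):
Mon 11:45 start EV1 → 1
Mon 17:30 start EV2 → 2
Mon 19:45 end EV1 → 1
Mon 23:45 end EV2 → 0
Tue 07:15 start EV3 → 1
Tue 08:00 start EV5 → 2
Tue 09:30 start EV6 → 3
Tue 13:15 end EV6 → 2
Tue 14:45 end EV3 → 1
Tue 16:00 end EV5 → 0
Tue 20:30 start EV4 → 1
Tue 23:45 end EV4 → 0
Wed 07:30 start EV8 → 1
Wed 13:00 start EV7 → 2
Wed 15:30 end EV8 → 1
Wed 20:00 end EV7 → 0
Peak is 3, at Tue 09:30 (EV3, EV5, EV6).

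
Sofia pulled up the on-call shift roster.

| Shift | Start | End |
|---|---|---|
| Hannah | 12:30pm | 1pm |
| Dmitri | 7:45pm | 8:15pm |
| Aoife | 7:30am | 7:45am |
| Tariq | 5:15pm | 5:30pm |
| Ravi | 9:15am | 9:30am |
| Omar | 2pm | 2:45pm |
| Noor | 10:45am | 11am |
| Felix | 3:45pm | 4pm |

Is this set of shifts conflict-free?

Check each pair: they overlap iff neither finishes before the other starts.
Sorted by start: Aoife, Ravi, Noor, Hannah, Omar, Felix, Tariq, Dmitri.
Ravi starts after Aoife ends — done with Aoife.
Noor starts after Ravi ends — done with Ravi.
Hannah starts after Noor ends — done with Noor.
Omar starts after Hannah ends — done with Hannah.
Felix starts after Omar ends — done with Omar.
Tariq starts after Felix ends — done with Felix.
Dmitri starts after Tariq ends.
Every pair is clear; the schedule has no overlaps.

Yes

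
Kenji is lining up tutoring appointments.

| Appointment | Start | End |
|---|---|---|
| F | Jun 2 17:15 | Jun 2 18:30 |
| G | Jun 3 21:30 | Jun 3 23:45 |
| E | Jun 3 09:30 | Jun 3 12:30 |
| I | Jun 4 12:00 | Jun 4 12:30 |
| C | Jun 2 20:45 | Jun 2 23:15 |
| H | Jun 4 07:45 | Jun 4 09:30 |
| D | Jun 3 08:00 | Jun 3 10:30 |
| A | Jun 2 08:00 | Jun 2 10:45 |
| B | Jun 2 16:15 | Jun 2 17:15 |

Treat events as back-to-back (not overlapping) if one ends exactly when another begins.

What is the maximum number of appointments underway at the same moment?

2

Sweep the timeline, counting +1 at each start and −1 at each end (ends before starts at a tie):
Jun 2 08:00 start A → 1
Jun 2 10:45 end A → 0
Jun 2 16:15 start B → 1
Jun 2 17:15 end B → 0
Jun 2 17:15 start F → 1
Jun 2 18:30 end F → 0
Jun 2 20:45 start C → 1
Jun 2 23:15 end C → 0
Jun 3 08:00 start D → 1
Jun 3 09:30 start E → 2
Jun 3 10:30 end D → 1
Jun 3 12:30 end E → 0
Jun 3 21:30 start G → 1
Jun 3 23:45 end G → 0
Jun 4 07:45 start H → 1
Jun 4 09:30 end H → 0
Jun 4 12:00 start I → 1
Jun 4 12:30 end I → 0
Peak is 2, at Jun 3 09:30 (D, E).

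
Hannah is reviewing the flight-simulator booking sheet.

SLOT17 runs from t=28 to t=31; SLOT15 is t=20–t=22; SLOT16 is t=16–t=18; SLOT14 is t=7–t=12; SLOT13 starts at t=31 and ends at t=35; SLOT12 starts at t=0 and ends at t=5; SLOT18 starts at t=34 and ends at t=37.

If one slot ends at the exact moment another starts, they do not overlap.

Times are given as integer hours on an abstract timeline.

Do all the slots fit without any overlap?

No

Sorted by start: SLOT12, SLOT14, SLOT16, SLOT15, SLOT17, SLOT13, SLOT18.
SLOT14 starts after SLOT12 ends — done with SLOT12.
SLOT16 starts after SLOT14 ends — done with SLOT14.
SLOT15 starts after SLOT16 ends — done with SLOT16.
SLOT17 starts after SLOT15 ends — done with SLOT15.
SLOT13 starts exactly when SLOT17 ends (back-to-back, no overlap) — done with SLOT17.
SLOT18 starts before SLOT13 ends → SLOT13 and SLOT18 overlap.
That's a conflict, so the schedule is not conflict-free.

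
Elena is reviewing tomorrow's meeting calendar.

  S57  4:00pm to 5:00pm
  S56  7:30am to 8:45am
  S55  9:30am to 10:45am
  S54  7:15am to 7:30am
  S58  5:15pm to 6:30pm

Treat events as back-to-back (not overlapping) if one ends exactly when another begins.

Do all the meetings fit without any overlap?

Sorted by start: S54, S56, S55, S57, S58.
S56 starts exactly when S54 ends (back-to-back, no overlap); S54 is clear from here.
S55 starts after S56 ends; S56 is clear from here.
S57 starts after S55 ends; S55 is clear from here.
S58 starts after S57 ends.
Every pair is clear; the schedule has no overlaps.

Yes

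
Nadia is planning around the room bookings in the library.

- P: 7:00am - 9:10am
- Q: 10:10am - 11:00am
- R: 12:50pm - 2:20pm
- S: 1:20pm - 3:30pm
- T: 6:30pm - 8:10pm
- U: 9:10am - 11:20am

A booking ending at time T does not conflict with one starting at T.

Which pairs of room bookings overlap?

Sorted by start: P, U, Q, R, S, T.
U starts exactly when P ends (back-to-back, no overlap); P is clear from here.
Q starts before U ends → U and Q overlap.
R starts after U ends; U is clear from here.
R starts after Q ends; Q is clear from here.
S starts before R ends → R and S overlap.
T starts after R ends.
T starts after S ends.

Q & U, R & S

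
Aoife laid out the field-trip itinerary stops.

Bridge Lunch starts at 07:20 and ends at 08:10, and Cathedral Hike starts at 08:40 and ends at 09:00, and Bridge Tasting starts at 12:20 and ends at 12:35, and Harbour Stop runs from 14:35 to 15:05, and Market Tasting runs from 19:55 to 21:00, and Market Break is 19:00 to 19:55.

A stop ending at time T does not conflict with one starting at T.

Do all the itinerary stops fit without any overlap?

Sorted by start: Bridge Lunch, Cathedral Hike, Bridge Tasting, Harbour Stop, Market Break, Market Tasting.
Cathedral Hike starts after Bridge Lunch ends, so Bridge Lunch has no further overlaps.
Bridge Tasting starts after Cathedral Hike ends, so Cathedral Hike has no further overlaps.
Harbour Stop starts after Bridge Tasting ends, so Bridge Tasting has no further overlaps.
Market Break starts after Harbour Stop ends, so Harbour Stop has no further overlaps.
Market Tasting starts exactly when Market Break ends (back-to-back, no overlap).
Every pair is clear; the schedule has no overlaps.

Yes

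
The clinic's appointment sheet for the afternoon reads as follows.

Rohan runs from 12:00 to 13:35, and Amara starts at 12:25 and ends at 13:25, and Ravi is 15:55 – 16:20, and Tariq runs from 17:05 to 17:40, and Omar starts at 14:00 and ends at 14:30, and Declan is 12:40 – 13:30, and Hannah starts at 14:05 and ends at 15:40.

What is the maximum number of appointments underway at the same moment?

3

Walk through starts and ends in time order (an end at T is processed before a start at T):
12:00 start Rohan → 1
12:25 start Amara → 2
12:40 start Declan → 3
13:25 end Amara → 2
13:30 end Declan → 1
13:35 end Rohan → 0
14:00 start Omar → 1
14:05 start Hannah → 2
14:30 end Omar → 1
15:40 end Hannah → 0
15:55 start Ravi → 1
16:20 end Ravi → 0
17:05 start Tariq → 1
17:40 end Tariq → 0
Peak is 3, at 12:40 (Amara, Declan, Rohan).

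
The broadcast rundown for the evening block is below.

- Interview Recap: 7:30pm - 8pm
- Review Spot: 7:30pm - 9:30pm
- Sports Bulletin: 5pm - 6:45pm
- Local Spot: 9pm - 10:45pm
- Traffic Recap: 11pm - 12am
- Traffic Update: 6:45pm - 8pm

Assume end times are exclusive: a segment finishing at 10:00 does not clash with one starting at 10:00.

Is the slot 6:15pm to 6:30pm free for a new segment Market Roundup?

No — it overlaps Sports Bulletin

Sports Bulletin: starts 5pm before Market Roundup ends 6:30pm, and ends 6:45pm after Market Roundup starts 6:15pm → overlap.
Traffic Update: starts 6:45pm at or after Market Roundup ends 6:30pm → clear.
Interview Recap: starts 7:30pm at or after Market Roundup ends 6:30pm → clear.
Review Spot: starts 7:30pm at or after Market Roundup ends 6:30pm → clear.
Local Spot: starts 9pm at or after Market Roundup ends 6:30pm → clear.
Traffic Recap: starts 11pm at or after Market Roundup ends 6:30pm → clear.
Market Roundup overlaps Sports Bulletin.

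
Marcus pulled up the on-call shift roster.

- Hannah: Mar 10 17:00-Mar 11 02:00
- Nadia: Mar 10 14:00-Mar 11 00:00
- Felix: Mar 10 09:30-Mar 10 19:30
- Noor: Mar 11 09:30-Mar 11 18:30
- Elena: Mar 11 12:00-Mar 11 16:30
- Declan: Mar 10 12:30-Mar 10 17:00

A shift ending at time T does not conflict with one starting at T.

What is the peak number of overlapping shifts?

Walk through starts and ends in time order (an end at T is processed before a start at T):
Mar 10 09:30 start Felix → 1
Mar 10 12:30 start Declan → 2
Mar 10 14:00 start Nadia → 3
Mar 10 17:00 end Declan → 2
Mar 10 17:00 start Hannah → 3
Mar 10 19:30 end Felix → 2
Mar 11 00:00 end Nadia → 1
Mar 11 02:00 end Hannah → 0
Mar 11 09:30 start Noor → 1
Mar 11 12:00 start Elena → 2
Mar 11 16:30 end Elena → 1
Mar 11 18:30 end Noor → 0
Peak is 3, at Mar 10 14:00 (Declan, Felix, Nadia).

3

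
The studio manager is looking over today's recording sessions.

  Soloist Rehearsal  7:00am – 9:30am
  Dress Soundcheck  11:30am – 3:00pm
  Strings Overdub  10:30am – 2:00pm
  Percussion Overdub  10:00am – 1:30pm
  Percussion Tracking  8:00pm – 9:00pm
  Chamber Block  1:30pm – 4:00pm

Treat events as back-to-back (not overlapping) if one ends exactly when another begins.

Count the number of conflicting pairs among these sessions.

5

Two intervals overlap when each starts before the other ends.
Sorted by start: Soloist Rehearsal, Percussion Overdub, Strings Overdub, Dress Soundcheck, Chamber Block, Percussion Tracking.
Percussion Overdub starts after Soloist Rehearsal ends, so Soloist Rehearsal has no further overlaps.
Strings Overdub starts before Percussion Overdub ends → Percussion Overdub and Strings Overdub overlap.
Dress Soundcheck starts before Percussion Overdub ends → Percussion Overdub and Dress Soundcheck overlap.
Chamber Block starts exactly when Percussion Overdub ends (back-to-back, no overlap), so Percussion Overdub has no further overlaps.
Dress Soundcheck starts before Strings Overdub ends → Strings Overdub and Dress Soundcheck overlap.
Chamber Block starts before Strings Overdub ends → Strings Overdub and Chamber Block overlap.
Percussion Tracking starts after Strings Overdub ends.
Chamber Block starts before Dress Soundcheck ends → Dress Soundcheck and Chamber Block overlap.
Percussion Tracking starts after Dress Soundcheck ends.
Percussion Tracking starts after Chamber Block ends.
Overlapping pairs: Chamber Block & Dress Soundcheck, Chamber Block & Strings Overdub, Dress Soundcheck & Percussion Overdub, Dress Soundcheck & Strings Overdub, Percussion Overdub & Strings Overdub — 5 in total.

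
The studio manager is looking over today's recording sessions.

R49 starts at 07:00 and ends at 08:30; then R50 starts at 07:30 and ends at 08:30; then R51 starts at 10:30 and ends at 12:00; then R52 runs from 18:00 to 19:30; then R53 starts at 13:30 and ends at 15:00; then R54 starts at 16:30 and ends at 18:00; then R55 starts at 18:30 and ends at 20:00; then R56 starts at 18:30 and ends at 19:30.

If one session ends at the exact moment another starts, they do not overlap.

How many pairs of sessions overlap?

Check each pair: they overlap iff neither finishes before the other starts.
Sorted by start: R49, R50, R51, R53, R54, R52, R55, R56.
R50 starts before R49 ends → R49 and R50 overlap.
R51 starts after R49 ends, so R49 has no further overlaps.
R51 starts after R50 ends, so R50 has no further overlaps.
R53 starts after R51 ends, so R51 has no further overlaps.
R54 starts after R53 ends, so R53 has no further overlaps.
R52 starts exactly when R54 ends (back-to-back, no overlap), so R54 has no further overlaps.
R55 starts before R52 ends → R52 and R55 overlap.
R56 starts before R52 ends → R52 and R56 overlap.
R56 starts before R55 ends → R55 and R56 overlap.
Overlapping pairs: R49 & R50, R52 & R55, R52 & R56, R55 & R56 — 4 in total.

4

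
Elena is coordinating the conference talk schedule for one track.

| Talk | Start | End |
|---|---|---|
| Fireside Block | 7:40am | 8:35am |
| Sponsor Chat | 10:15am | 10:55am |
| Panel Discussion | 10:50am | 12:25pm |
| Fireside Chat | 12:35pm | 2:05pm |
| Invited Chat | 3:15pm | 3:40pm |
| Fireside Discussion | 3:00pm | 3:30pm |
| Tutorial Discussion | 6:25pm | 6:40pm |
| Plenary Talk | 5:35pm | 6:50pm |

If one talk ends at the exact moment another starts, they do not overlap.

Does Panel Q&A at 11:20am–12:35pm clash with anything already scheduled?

Fireside Block: ends 8:35am at or before Panel Q&A starts 11:20am → clear.
Sponsor Chat: ends 10:55am at or before Panel Q&A starts 11:20am → clear.
Panel Discussion: starts 10:50am before Panel Q&A ends 12:35pm, and ends 12:25pm after Panel Q&A starts 11:20am → overlap.
Fireside Chat: starts 12:35pm at or after Panel Q&A ends 12:35pm → clear.
Fireside Discussion: starts 3:00pm at or after Panel Q&A ends 12:35pm → clear.
Invited Chat: starts 3:15pm at or after Panel Q&A ends 12:35pm → clear.
Plenary Talk: starts 5:35pm at or after Panel Q&A ends 12:35pm → clear.
Tutorial Discussion: starts 6:25pm at or after Panel Q&A ends 12:35pm → clear.
Panel Q&A overlaps Panel Discussion.

Yes — it overlaps Panel Discussion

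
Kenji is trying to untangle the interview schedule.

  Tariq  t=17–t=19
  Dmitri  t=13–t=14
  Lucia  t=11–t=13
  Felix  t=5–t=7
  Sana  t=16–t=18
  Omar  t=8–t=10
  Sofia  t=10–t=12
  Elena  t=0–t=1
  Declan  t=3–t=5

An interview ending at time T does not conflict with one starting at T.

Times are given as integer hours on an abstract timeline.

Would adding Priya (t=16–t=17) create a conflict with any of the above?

Yes — it overlaps Sana

Elena: ends t=1 at or before Priya starts t=16 → clear.
Declan: ends t=5 at or before Priya starts t=16 → clear.
Felix: ends t=7 at or before Priya starts t=16 → clear.
Omar: ends t=10 at or before Priya starts t=16 → clear.
Sofia: ends t=12 at or before Priya starts t=16 → clear.
Lucia: ends t=13 at or before Priya starts t=16 → clear.
Dmitri: ends t=14 at or before Priya starts t=16 → clear.
Sana: starts t=16 before Priya ends t=17, and ends t=18 after Priya starts t=16 → overlap.
Tariq: starts t=17 at or after Priya ends t=17 → clear.
Priya overlaps Sana.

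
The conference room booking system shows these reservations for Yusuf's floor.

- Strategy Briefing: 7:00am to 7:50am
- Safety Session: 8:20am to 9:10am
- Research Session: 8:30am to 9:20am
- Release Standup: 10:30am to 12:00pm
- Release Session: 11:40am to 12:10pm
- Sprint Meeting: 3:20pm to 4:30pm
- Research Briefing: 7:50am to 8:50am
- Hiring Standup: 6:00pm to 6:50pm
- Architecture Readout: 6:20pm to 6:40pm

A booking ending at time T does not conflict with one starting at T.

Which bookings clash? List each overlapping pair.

Architecture Readout & Hiring Standup, Release Session & Release Standup, Research Briefing & Research Session, Research Briefing & Safety Session, Research Session & Safety Session

Sorted by start: Strategy Briefing, Research Briefing, Safety Session, Research Session, Release Standup, Release Session, Sprint Meeting, Hiring Standup, Architecture Readout.
Research Briefing starts exactly when Strategy Briefing ends (back-to-back, no overlap), so Strategy Briefing has no further overlaps.
Safety Session starts before Research Briefing ends → Research Briefing and Safety Session overlap.
Research Session starts before Research Briefing ends → Research Briefing and Research Session overlap.
Release Standup starts after Research Briefing ends, so Research Briefing has no further overlaps.
Research Session starts before Safety Session ends → Safety Session and Research Session overlap.
Release Standup starts after Safety Session ends, so Safety Session has no further overlaps.
Release Standup starts after Research Session ends, so Research Session has no further overlaps.
Release Session starts before Release Standup ends → Release Standup and Release Session overlap.
Sprint Meeting starts after Release Standup ends, so Release Standup has no further overlaps.
Sprint Meeting starts after Release Session ends, so Release Session has no further overlaps.
Hiring Standup starts after Sprint Meeting ends, so Sprint Meeting has no further overlaps.
Architecture Readout starts before Hiring Standup ends → Hiring Standup and Architecture Readout overlap.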